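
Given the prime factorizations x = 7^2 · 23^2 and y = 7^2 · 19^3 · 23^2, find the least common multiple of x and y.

max exponent per prime: 7^2 · 19^3 · 23^2 = 177792139

177792139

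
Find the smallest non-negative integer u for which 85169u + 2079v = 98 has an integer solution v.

58

Euclid: 85169 = 40·2079 + 2009; 2079 = 1·2009 + 70; 2009 = 28·70 + 49; 70 = 1·49 + 21; 49 = 2·21 + 7; 21 = 3·7 + 0 → gcd = 7; 98 = 7·14.
Back-substitution yields 85169·(89) + 2079·(-3646) = 7, so one solution is u = 89·14 = 1246, v = -3646·14 = -51044.
Solutions in u differ by 2079/7 = 297; the one in [0, 297) is 1246 mod 297 = 58.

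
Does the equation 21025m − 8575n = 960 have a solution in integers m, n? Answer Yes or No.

gcd(21025, 8575): 21025 = 2·8575 + 3875; 8575 = 2·3875 + 825; 3875 = 4·825 + 575; 825 = 1·575 + 250; 575 = 2·250 + 75; 250 = 3·75 + 25; 75 = 3·25 + 0 → 25
25 does not divide 960, so a solution does not exist.

No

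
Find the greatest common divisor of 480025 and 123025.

175

Euclid: 480025 = 3·123025 + 110950; 123025 = 1·110950 + 12075; 110950 = 9·12075 + 2275; 12075 = 5·2275 + 700; 2275 = 3·700 + 175; 700 = 4·175 + 0. Last nonzero remainder: 175.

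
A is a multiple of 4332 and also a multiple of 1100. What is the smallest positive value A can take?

1191300

gcd first: 4332 = 3·1100 + 1032; 1100 = 1·1032 + 68; 1032 = 15·68 + 12; 68 = 5·12 + 8; 12 = 1·8 + 4; 8 = 2·4 + 0 → gcd = 4
lcm = 4332·1100/gcd = 4765200/4 = 1191300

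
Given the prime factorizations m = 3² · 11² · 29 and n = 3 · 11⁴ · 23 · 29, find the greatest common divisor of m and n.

min exponent per shared prime: 3 · 11² · 29 = 10527

10527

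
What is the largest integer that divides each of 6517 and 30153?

Euclid: 30153 = 4·6517 + 4085; 6517 = 1·4085 + 2432; 4085 = 1·2432 + 1653; 2432 = 1·1653 + 779; 1653 = 2·779 + 95; 779 = 8·95 + 19; 95 = 5·19 + 0. Last nonzero remainder: 19.

19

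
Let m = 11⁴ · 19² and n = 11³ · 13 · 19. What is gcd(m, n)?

25289

min exponent per shared prime: 11³ · 19 = 25289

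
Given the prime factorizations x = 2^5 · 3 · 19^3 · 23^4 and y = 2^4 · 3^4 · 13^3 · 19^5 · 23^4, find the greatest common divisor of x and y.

92132612112

min exponent per shared prime: 2^4 · 3 · 19^3 · 23^4 = 92132612112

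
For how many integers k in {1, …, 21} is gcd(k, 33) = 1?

13

33 = 3·11. Inclusion–exclusion on these primes:
21 − ⌊21/3⌋ − ⌊21/11⌋ + ⌊21/33⌋ = 13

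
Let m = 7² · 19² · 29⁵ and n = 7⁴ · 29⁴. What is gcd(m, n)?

34656769

min exponent per shared prime: 7² · 29⁴ = 34656769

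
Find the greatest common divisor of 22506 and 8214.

Euclid: 22506 = 2·8214 + 6078; 8214 = 1·6078 + 2136; 6078 = 2·2136 + 1806; 2136 = 1·1806 + 330; 1806 = 5·330 + 156; 330 = 2·156 + 18; 156 = 8·18 + 12; 18 = 1·12 + 6; 12 = 2·6 + 0. Last nonzero remainder: 6.

6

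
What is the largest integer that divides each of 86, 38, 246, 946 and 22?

2

86 = 2 · 43; 38 = 2 · 19; 246 = 2 · 3 · 41; 946 = 2 · 11 · 43; 22 = 2 · 11
gcd takes min exponent of each prime: 2 = 2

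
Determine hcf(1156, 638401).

289

Euclid: 638401 = 552·1156 + 289; 1156 = 4·289 + 0. Last nonzero remainder: 289.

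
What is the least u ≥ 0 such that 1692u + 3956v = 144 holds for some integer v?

947

gcd(1692, 3956) = 4 (Euclid: 3956 = 2·1692 + 572; 1692 = 2·572 + 548; 572 = 1·548 + 24; 548 = 22·24 + 20; 24 = 1·20 + 4; 20 = 5·4 + 0), and 4 | 144.
Extended Euclid: 1692·(-166) + 3956·(71) = 4. Scale by 36: u₀ = -5976.
General solution u = u₀ + 989t; reducing mod 989 gives u = 947 (and v = -405).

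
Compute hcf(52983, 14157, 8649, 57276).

9

52983 = 3² · 7 · 29²; 14157 = 3² · 11² · 13; 8649 = 3² · 31²; 57276 = 2² · 3² · 37 · 43
gcd takes min exponent of each prime: 3² = 9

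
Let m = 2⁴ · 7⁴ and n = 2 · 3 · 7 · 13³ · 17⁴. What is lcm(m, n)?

21147505172976

max exponent per prime: 2⁴ · 3 · 7⁴ · 13³ · 17⁴ = 21147505172976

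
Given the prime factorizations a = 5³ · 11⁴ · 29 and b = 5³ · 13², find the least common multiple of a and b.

max exponent per prime: 5³ · 11⁴ · 13² · 29 = 8969442625

8969442625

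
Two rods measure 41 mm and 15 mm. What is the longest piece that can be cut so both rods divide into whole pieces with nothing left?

Euclid: 41 = 2·15 + 11; 15 = 1·11 + 4; 11 = 2·4 + 3; 4 = 1·3 + 1; 3 = 3·1 + 0. Last nonzero remainder: 1.

1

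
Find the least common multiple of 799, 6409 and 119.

799 = 17 · 47; 6409 = 13 · 17 · 29; 119 = 7 · 17
lcm takes max exponent of each prime: 7 · 13 · 17 · 29 · 47 = 2108561

2108561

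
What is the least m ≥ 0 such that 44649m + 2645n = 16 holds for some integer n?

gcd(44649, 2645) = 1 (Euclid: 44649 = 16·2645 + 2329; 2645 = 1·2329 + 316; 2329 = 7·316 + 117; 316 = 2·117 + 82; 117 = 1·82 + 35; 82 = 2·35 + 12; 35 = 2·12 + 11; 12 = 1·11 + 1; 11 = 11·1 + 0), and 1 | 16.
Extended Euclid: 44649·(-226) + 2645·(3815) = 1. Scale by 16: m₀ = -3616.
General solution m = m₀ + 2645t; reducing mod 2645 gives m = 1674 (and n = -28258).

1674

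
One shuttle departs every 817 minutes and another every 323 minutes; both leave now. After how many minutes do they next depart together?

13889

817 = 19 · 43; 323 = 17 · 19
max exponents: 17 · 19 · 43 = 13889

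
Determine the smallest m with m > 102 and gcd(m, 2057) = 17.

gcd(m, 2057) = 17 forces 17 | m; write m = 17s. Then gcd(17s, 17·121) = 17·gcd(s, 121), so need gcd(s, 121) = 1.
17s > 102 gives s ≥ 7. The least s ≥ 7 coprime to 121 is 7, so m = 17·7 = 119.

119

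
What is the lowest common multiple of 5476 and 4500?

6160500

gcd first: 5476 = 1·4500 + 976; 4500 = 4·976 + 596; 976 = 1·596 + 380; 596 = 1·380 + 216; 380 = 1·216 + 164; 216 = 1·164 + 52; 164 = 3·52 + 8; 52 = 6·8 + 4; 8 = 2·4 + 0 → gcd = 4
lcm = 5476·4500/gcd = 24642000/4 = 6160500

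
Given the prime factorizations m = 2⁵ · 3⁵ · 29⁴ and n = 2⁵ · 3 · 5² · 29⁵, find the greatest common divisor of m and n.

67898976

min exponent per shared prime: 2⁵ · 3 · 29⁴ = 67898976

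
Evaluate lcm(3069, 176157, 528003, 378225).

148100282629697475

3069 = 3² · 11 · 31; 176157 = 3² · 23² · 37; 528003 = 3² · 7 · 17² · 29; 378225 = 3² · 5² · 41²
lcm takes max exponent of each prime: 3² · 5² · 7 · 11 · 17² · 23² · 29 · 31 · 37 · 41² = 148100282629697475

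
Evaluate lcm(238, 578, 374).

238 = 2 · 7 · 17; 578 = 2 · 17²; 374 = 2 · 11 · 17
lcm takes max exponent of each prime: 2 · 7 · 11 · 17² = 44506

44506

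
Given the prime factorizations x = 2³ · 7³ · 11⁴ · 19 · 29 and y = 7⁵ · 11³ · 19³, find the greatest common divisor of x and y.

min exponent per shared prime: 7³ · 11³ · 19 = 8674127

8674127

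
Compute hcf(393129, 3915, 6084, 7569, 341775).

9

gcd(393129, 3915): 393129 = 100·3915 + 1629; 3915 = 2·1629 + 657; 1629 = 2·657 + 315; 657 = 2·315 + 27; 315 = 11·27 + 18; 27 = 1·18 + 9; 18 = 2·9 + 0 → 9
gcd(9, 6084): 6084 = 676·9 + 0 → 9
gcd(9, 7569): 7569 = 841·9 + 0 → 9
gcd(9, 341775): 341775 = 37975·9 + 0 → 9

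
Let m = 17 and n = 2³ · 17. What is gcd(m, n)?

17

min exponent per shared prime: 17 = 17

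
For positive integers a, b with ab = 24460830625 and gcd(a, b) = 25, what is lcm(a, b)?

For any two positive integers, gcd × lcm equals their product. Hence lcm = 24460830625 / 25 = 978433225.

978433225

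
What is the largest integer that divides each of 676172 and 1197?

Euclid: 676172 = 564·1197 + 1064; 1197 = 1·1064 + 133; 1064 = 8·133 + 0. Last nonzero remainder: 133.

133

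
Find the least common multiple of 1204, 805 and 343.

6784540

lcm(1204, 805) = 1204·805/gcd = 969220/7 = 138460
lcm(138460, 343) = 138460·343/gcd = 47491780/7 = 6784540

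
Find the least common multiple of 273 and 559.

273 = 3 · 7 · 13; 559 = 13 · 43
max exponents: 3 · 7 · 13 · 43 = 11739

11739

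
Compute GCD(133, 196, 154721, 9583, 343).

7

gcd(133, 196): 196 = 1·133 + 63; 133 = 2·63 + 7; 63 = 9·7 + 0 → 7
gcd(7, 154721): 154721 = 22103·7 + 0 → 7
gcd(7, 9583): 9583 = 1369·7 + 0 → 7
gcd(7, 343): 343 = 49·7 + 0 → 7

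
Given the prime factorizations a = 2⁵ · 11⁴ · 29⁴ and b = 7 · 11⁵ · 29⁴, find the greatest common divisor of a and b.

min exponent per shared prime: 11⁴ · 29⁴ = 10355301121

10355301121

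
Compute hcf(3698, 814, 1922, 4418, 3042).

gcd(3698, 814): 3698 = 4·814 + 442; 814 = 1·442 + 372; 442 = 1·372 + 70; 372 = 5·70 + 22; 70 = 3·22 + 4; 22 = 5·4 + 2; 4 = 2·2 + 0 → 2
gcd(2, 1922): 1922 = 961·2 + 0 → 2
gcd(2, 4418): 4418 = 2209·2 + 0 → 2
gcd(2, 3042): 3042 = 1521·2 + 0 → 2

2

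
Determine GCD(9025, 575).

9025 = 5² · 19²
575 = 5² · 23
Common: 5² = 25

25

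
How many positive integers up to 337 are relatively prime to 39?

Prime factors of 39: 3, 13. Count integers ≤ 337 divisible by none of them.
By inclusion–exclusion: 337 − ⌊337/3⌋ − ⌊337/13⌋ + ⌊337/39⌋ = 208.

208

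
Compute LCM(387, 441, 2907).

387 = 3² · 43; 441 = 3² · 7²; 2907 = 3² · 17 · 19
lcm takes max exponent of each prime: 3² · 7² · 17 · 19 · 43 = 6125049

6125049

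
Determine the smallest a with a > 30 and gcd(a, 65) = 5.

65 = 5·13. Any a with gcd(a, 65) = 5 is a multiple of 5, say 5s, with s coprime to 13.
Need s > 30/5, so s ≥ 7. First s ≥ 7 with gcd(s, 13) = 1 is s = 7. Thus a = 5·7 = 35.

35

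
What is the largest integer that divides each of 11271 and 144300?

39

11271 = 3 · 13 · 17²
144300 = 2² · 3 · 5² · 13 · 37
Common: 3 · 13 = 39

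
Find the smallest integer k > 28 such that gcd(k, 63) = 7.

35

63 = 7·9. Any k with gcd(k, 63) = 7 is a multiple of 7, say 7s, with s coprime to 9.
Need s > 28/7, so s ≥ 5. First s ≥ 5 with gcd(s, 9) = 1 is s = 5. Thus k = 7·5 = 35.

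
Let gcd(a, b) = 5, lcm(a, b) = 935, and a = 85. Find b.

Using ab = gcd(a,b)·lcm(a,b) = 5·935 = 4675, we get b = 4675/85 = 55.

55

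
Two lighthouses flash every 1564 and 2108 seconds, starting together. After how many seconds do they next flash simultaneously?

1564 = 2² · 17 · 23; 2108 = 2² · 17 · 31
max exponents: 2² · 17 · 23 · 31 = 48484

48484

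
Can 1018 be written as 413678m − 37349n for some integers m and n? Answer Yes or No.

By Bézout, 413678m − 37349n = 1018 has integer solutions iff gcd(413678, 37349) | 1018.
Euclid: 413678 = 11·37349 + 2839; 37349 = 13·2839 + 442; 2839 = 6·442 + 187; 442 = 2·187 + 68; 187 = 2·68 + 51; 68 = 1·51 + 17; 51 = 3·17 + 0. gcd = 17; 1018 mod 17 = 15. No.

No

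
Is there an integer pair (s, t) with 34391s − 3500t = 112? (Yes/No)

By Bézout, 34391s − 3500t = 112 has integer solutions iff gcd(34391, 3500) | 112.
Euclid: 34391 = 9·3500 + 2891; 3500 = 1·2891 + 609; 2891 = 4·609 + 455; 609 = 1·455 + 154; 455 = 2·154 + 147; 154 = 1·147 + 7; 147 = 21·7 + 0. gcd = 7; 112 mod 7 = 0. Yes.

Yes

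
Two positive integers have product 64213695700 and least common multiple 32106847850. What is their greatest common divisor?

From gcd × lcm = mn: gcd = 64213695700 / 32106847850 = 2.

2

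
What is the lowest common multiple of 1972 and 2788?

gcd first: 2788 = 1·1972 + 816; 1972 = 2·816 + 340; 816 = 2·340 + 136; 340 = 2·136 + 68; 136 = 2·68 + 0 → gcd = 68
lcm = 1972·2788/gcd = 5497936/68 = 80852

80852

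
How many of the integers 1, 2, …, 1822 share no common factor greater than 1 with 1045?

1257

Prime factors of 1045: 5, 11, 19. Count integers ≤ 1822 divisible by none of them.
By inclusion–exclusion: 1822 − ⌊1822/5⌋ − ⌊1822/11⌋ − ⌊1822/19⌋ + ⌊1822/55⌋ + ⌊1822/95⌋ + ⌊1822/209⌋ − ⌊1822/1045⌋ = 1257.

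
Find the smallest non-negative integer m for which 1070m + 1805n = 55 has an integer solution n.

329

Euclid: 1805 = 1·1070 + 735; 1070 = 1·735 + 335; 735 = 2·335 + 65; 335 = 5·65 + 10; 65 = 6·10 + 5; 10 = 2·5 + 0 → gcd = 5; 55 = 5·11.
Back-substitution yields 1070·(-167) + 1805·(99) = 5, so one solution is m = -167·11 = -1837, n = 99·11 = 1089.
Solutions in m differ by 1805/5 = 361; the one in [0, 361) is -1837 mod 361 = 329.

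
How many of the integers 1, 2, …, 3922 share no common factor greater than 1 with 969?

2331

969 = 3·17·19. Inclusion–exclusion on these primes:
3922 − ⌊3922/3⌋ − ⌊3922/17⌋ − ⌊3922/19⌋ + ⌊3922/51⌋ + ⌊3922/57⌋ + ⌊3922/323⌋ − ⌊3922/969⌋ = 2331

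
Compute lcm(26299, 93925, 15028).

lcm(26299, 93925) = 26299·93925/gcd = 2470133575/3757 = 657475
lcm(657475, 15028) = 657475·15028/gcd = 9880534300/3757 = 2629900

2629900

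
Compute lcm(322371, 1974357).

1443254967

gcd first: 1974357 = 6·322371 + 40131; 322371 = 8·40131 + 1323; 40131 = 30·1323 + 441; 1323 = 3·441 + 0 → gcd = 441
lcm = 322371·1974357/gcd = 636475440447/441 = 1443254967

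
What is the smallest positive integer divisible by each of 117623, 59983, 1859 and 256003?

4010663063407

117623 = 11 · 17² · 37; 59983 = 7 · 11 · 19 · 41; 1859 = 11 · 13²; 256003 = 11 · 17 · 37²
lcm takes max exponent of each prime: 7 · 11 · 13² · 17² · 19 · 37² · 41 = 4010663063407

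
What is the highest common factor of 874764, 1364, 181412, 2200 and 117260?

44

874764 = 2² · 3² · 11 · 47²; 1364 = 2² · 11 · 31; 181412 = 2² · 7 · 11 · 19 · 31; 2200 = 2³ · 5² · 11; 117260 = 2² · 5 · 11 · 13 · 41
gcd takes min exponent of each prime: 2² · 11 = 44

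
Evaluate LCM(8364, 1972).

242556

8364 = 2² · 3 · 17 · 41; 1972 = 2² · 17 · 29
max exponents: 2² · 3 · 17 · 29 · 41 = 242556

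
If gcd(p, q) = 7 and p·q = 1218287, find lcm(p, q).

174041

Since gcd(p,q)·lcm(p,q) = pq, lcm = 1218287/7 = 174041.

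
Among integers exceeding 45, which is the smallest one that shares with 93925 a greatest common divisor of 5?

93925 = 5·18785. Any x with gcd(x, 93925) = 5 is a multiple of 5, say 5s, with s coprime to 18785.
Need s > 45/5, so s ≥ 10. First s ≥ 10 with gcd(s, 18785) = 1 is s = 11. Thus x = 5·11 = 55.

55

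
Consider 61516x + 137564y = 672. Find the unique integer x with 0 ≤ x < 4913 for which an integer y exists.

Euclid: 137564 = 2·61516 + 14532; 61516 = 4·14532 + 3388; 14532 = 4·3388 + 980; 3388 = 3·980 + 448; 980 = 2·448 + 84; 448 = 5·84 + 28; 84 = 3·28 + 0 → gcd = 28; 672 = 28·24.
Back-substitution yields 61516·(1543) + 137564·(-690) = 28, so one solution is x = 1543·24 = 37032, y = -690·24 = -16560.
Solutions in x differ by 137564/28 = 4913; the one in [0, 4913) is 37032 mod 4913 = 2641.

2641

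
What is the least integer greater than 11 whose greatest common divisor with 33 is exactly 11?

Multiples of 11 above 11: 11·2, 11·3, … . Need the cofactor coprime to 33/11 = 3.
Checking s = 2, 3, … the first with gcd(s, 3) = 1 is s = 2, giving 22.

22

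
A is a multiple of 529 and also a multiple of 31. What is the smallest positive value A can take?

16399

529 = 23²; 31 = 31
max exponents: 23² · 31 = 16399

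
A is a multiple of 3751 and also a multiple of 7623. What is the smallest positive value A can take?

236313

gcd first: 7623 = 2·3751 + 121; 3751 = 31·121 + 0 → gcd = 121
lcm = 3751·7623/gcd = 28593873/121 = 236313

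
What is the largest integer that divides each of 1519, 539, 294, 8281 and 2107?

49

gcd(1519, 539): 1519 = 2·539 + 441; 539 = 1·441 + 98; 441 = 4·98 + 49; 98 = 2·49 + 0 → 49
gcd(49, 294): 294 = 6·49 + 0 → 49
gcd(49, 8281): 8281 = 169·49 + 0 → 49
gcd(49, 2107): 2107 = 43·49 + 0 → 49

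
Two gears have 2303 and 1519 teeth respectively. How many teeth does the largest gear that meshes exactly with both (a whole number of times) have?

2303 = 7² · 47
1519 = 7² · 31
Common: 7² = 49

49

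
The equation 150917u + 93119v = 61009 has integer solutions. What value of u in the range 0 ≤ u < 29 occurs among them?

gcd(150917, 93119) = 3211 (Euclid: 150917 = 1·93119 + 57798; 93119 = 1·57798 + 35321; 57798 = 1·35321 + 22477; 35321 = 1·22477 + 12844; 22477 = 1·12844 + 9633; 12844 = 1·9633 + 3211; 9633 = 3·3211 + 0), and 3211 | 61009.
Extended Euclid: 150917·(-8) + 93119·(13) = 3211. Scale by 19: u₀ = -152.
General solution u = u₀ + 29t; reducing mod 29 gives u = 22 (and v = -35).

22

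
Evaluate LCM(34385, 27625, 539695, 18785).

34385 = 5 · 13 · 23²; 27625 = 5³ · 13 · 17; 539695 = 5 · 13 · 19² · 23; 18785 = 5 · 13 · 17²
lcm takes max exponent of each prime: 5³ · 13 · 17² · 19² · 23² = 89683816625

89683816625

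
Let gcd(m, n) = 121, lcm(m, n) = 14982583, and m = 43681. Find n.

Using mn = gcd(m,n)·lcm(m,n) = 121·14982583 = 1812892543, we get n = 1812892543/43681 = 41503.

41503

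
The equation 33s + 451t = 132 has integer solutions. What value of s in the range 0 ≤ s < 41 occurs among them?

4

Reduce mod 451: 33s ≡ 132 (mod 451). With g = gcd(33, 451) = 11 dividing 132, divide through: 3s ≡ 12 (mod 41).
Since gcd(3, 41) = 1, s ≡ 12·(3)⁻¹ ≡ 4 (mod 41). Smallest non-negative: 4.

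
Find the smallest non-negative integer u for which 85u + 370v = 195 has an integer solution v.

gcd(85, 370) = 5 (Euclid: 370 = 4·85 + 30; 85 = 2·30 + 25; 30 = 1·25 + 5; 25 = 5·5 + 0), and 5 | 195.
Extended Euclid: 85·(-13) + 370·(3) = 5. Scale by 39: u₀ = -507.
General solution u = u₀ + 74t; reducing mod 74 gives u = 11 (and v = -2).

11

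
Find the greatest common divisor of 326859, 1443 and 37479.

gcd(326859, 1443): 326859 = 226·1443 + 741; 1443 = 1·741 + 702; 741 = 1·702 + 39; 702 = 18·39 + 0 → 39
gcd(39, 37479): 37479 = 961·39 + 0 → 39

39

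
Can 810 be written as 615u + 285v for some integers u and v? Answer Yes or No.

gcd(615, 285): 615 = 2·285 + 45; 285 = 6·45 + 15; 45 = 3·15 + 0 → 15
15 divides 810, so a solution exists.

Yes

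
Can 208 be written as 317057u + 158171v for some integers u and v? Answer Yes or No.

By Bézout, 317057u + 158171v = 208 has integer solutions iff gcd(317057, 158171) | 208.
Euclid: 317057 = 2·158171 + 715; 158171 = 221·715 + 156; 715 = 4·156 + 91; 156 = 1·91 + 65; 91 = 1·65 + 26; 65 = 2·26 + 13; 26 = 2·13 + 0. gcd = 13; 208 mod 13 = 0. Yes.

Yes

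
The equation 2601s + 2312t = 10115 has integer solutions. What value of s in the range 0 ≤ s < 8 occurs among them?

Reduce mod 2312: 2601s ≡ 10115 (mod 2312). With g = gcd(2601, 2312) = 289 dividing 10115, divide through: 9s ≡ 35 (mod 8).
Since gcd(9, 8) = 1, s ≡ 35·(9)⁻¹ ≡ 3 (mod 8). Smallest non-negative: 3.

3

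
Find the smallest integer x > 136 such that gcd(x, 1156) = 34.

170

Multiples of 34 above 136: 34·5, 34·6, … . Need the cofactor coprime to 1156/34 = 34.
Checking s = 5, 6, … the first with gcd(s, 34) = 1 is s = 5, giving 170.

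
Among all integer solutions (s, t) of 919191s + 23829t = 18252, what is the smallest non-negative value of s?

17

Reduce mod 23829: 919191s ≡ 18252 (mod 23829). With g = gcd(919191, 23829) = 507 dividing 18252, divide through: 1813s ≡ 36 (mod 47).
Since gcd(1813, 47) = 1, s ≡ 36·(1813)⁻¹ ≡ 17 (mod 47). Smallest non-negative: 17.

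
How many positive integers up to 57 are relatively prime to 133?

46

133 = 7·19. Inclusion–exclusion on these primes:
57 − ⌊57/7⌋ − ⌊57/19⌋ + ⌊57/133⌋ = 46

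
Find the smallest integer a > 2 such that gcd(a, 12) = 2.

12 = 2·6. Any a with gcd(a, 12) = 2 is a multiple of 2, say 2s, with s coprime to 6.
Need s > 2/2, so s ≥ 2. First s ≥ 2 with gcd(s, 6) = 1 is s = 5. Thus a = 2·5 = 10.

10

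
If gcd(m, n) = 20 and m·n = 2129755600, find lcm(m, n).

106487780

For any two positive integers, gcd × lcm equals their product. Hence lcm = 2129755600 / 20 = 106487780.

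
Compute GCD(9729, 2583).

9729 = 3² · 23 · 47
2583 = 3² · 7 · 41
Common: 3² = 9

9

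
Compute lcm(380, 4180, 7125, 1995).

lcm(380, 4180) = 380·4180/gcd = 1588400/380 = 4180
lcm(4180, 7125) = 4180·7125/gcd = 29782500/95 = 313500
lcm(313500, 1995) = 313500·1995/gcd = 625432500/285 = 2194500

2194500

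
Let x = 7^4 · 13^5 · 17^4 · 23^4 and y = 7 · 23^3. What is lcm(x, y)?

max exponent per prime: 7^4 · 13^5 · 17^4 · 23^4 = 20836076878619193373

20836076878619193373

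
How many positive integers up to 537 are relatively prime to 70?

70 = 2·5·7. Inclusion–exclusion on these primes:
537 − ⌊537/2⌋ − ⌊537/5⌋ − ⌊537/7⌋ + ⌊537/10⌋ + ⌊537/14⌋ + ⌊537/35⌋ − ⌊537/70⌋ = 185

185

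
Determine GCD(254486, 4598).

38

Euclid: 254486 = 55·4598 + 1596; 4598 = 2·1596 + 1406; 1596 = 1·1406 + 190; 1406 = 7·190 + 76; 190 = 2·76 + 38; 76 = 2·38 + 0. Last nonzero remainder: 38.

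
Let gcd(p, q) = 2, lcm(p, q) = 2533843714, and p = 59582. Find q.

85054

Using pq = gcd(p,q)·lcm(p,q) = 2·2533843714 = 5067687428, we get q = 5067687428/59582 = 85054.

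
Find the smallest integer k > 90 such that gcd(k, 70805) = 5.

gcd(k, 70805) = 5 forces 5 | k; write k = 5s. Then gcd(5s, 5·14161) = 5·gcd(s, 14161), so need gcd(s, 14161) = 1.
5s > 90 gives s ≥ 19. The least s ≥ 19 coprime to 14161 is 19, so k = 5·19 = 95.

95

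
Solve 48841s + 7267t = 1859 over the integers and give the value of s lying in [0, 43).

Reduce mod 7267: 48841s ≡ 1859 (mod 7267). With g = gcd(48841, 7267) = 169 dividing 1859, divide through: 289s ≡ 11 (mod 43).
Since gcd(289, 43) = 1, s ≡ 11·(289)⁻¹ ≡ 17 (mod 43). Smallest non-negative: 17.

17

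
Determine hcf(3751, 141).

Euclid: 3751 = 26·141 + 85; 141 = 1·85 + 56; 85 = 1·56 + 29; 56 = 1·29 + 27; 29 = 1·27 + 2; 27 = 13·2 + 1; 2 = 2·1 + 0. Last nonzero remainder: 1.

1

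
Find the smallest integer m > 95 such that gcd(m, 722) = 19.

722 = 19·38. Any m with gcd(m, 722) = 19 is a multiple of 19, say 19s, with s coprime to 38.
Need s > 95/19, so s ≥ 6. First s ≥ 6 with gcd(s, 38) = 1 is s = 7. Thus m = 19·7 = 133.

133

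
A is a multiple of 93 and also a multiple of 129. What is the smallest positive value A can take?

gcd first: 129 = 1·93 + 36; 93 = 2·36 + 21; 36 = 1·21 + 15; 21 = 1·15 + 6; 15 = 2·6 + 3; 6 = 2·3 + 0 → gcd = 3
lcm = 93·129/gcd = 11997/3 = 3999

3999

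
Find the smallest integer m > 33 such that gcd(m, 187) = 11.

187 = 11·17. Any m with gcd(m, 187) = 11 is a multiple of 11, say 11s, with s coprime to 17.
Need s > 33/11, so s ≥ 4. First s ≥ 4 with gcd(s, 17) = 1 is s = 4. Thus m = 11·4 = 44.

44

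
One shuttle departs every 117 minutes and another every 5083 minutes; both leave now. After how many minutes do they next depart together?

45747

gcd first: 5083 = 43·117 + 52; 117 = 2·52 + 13; 52 = 4·13 + 0 → gcd = 13
lcm = 117·5083/gcd = 594711/13 = 45747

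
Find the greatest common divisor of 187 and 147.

1

187 = 11 · 17
147 = 3 · 7²
Common: 1 = 1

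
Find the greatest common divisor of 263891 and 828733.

Euclid: 828733 = 3·263891 + 37060; 263891 = 7·37060 + 4471; 37060 = 8·4471 + 1292; 4471 = 3·1292 + 595; 1292 = 2·595 + 102; 595 = 5·102 + 85; 102 = 1·85 + 17; 85 = 5·17 + 0. Last nonzero remainder: 17.

17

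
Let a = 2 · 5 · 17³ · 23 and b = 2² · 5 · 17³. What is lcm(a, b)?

max exponent per prime: 2² · 5 · 17³ · 23 = 2259980

2259980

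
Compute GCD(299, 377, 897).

13

gcd(299, 377): 377 = 1·299 + 78; 299 = 3·78 + 65; 78 = 1·65 + 13; 65 = 5·13 + 0 → 13
gcd(13, 897): 897 = 69·13 + 0 → 13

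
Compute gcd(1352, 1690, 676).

338

gcd(1352, 1690): 1690 = 1·1352 + 338; 1352 = 4·338 + 0 → 338
gcd(338, 676): 676 = 2·338 + 0 → 338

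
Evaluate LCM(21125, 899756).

21125 = 5³ · 13²; 899756 = 2² · 11³ · 13²
max exponents: 2² · 5³ · 11³ · 13² = 112469500

112469500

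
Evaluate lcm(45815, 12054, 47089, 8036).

45815 = 5 · 7² · 11 · 17; 12054 = 2 · 3 · 7² · 41; 47089 = 7² · 31²; 8036 = 2² · 7² · 41
lcm takes max exponent of each prime: 2² · 3 · 5 · 7² · 11 · 17 · 31² · 41 = 21661881780

21661881780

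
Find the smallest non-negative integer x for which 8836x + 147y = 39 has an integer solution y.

Euclid: 8836 = 60·147 + 16; 147 = 9·16 + 3; 16 = 5·3 + 1; 3 = 3·1 + 0 → gcd = 1; 39 = 1·39.
Back-substitution yields 8836·(46) + 147·(-2765) = 1, so one solution is x = 46·39 = 1794, y = -2765·39 = -107835.
Solutions in x differ by 147/1 = 147; the one in [0, 147) is 1794 mod 147 = 30.

30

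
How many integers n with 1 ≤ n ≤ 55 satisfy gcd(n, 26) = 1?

26

Prime factors of 26: 2, 13. Count integers ≤ 55 divisible by none of them.
By inclusion–exclusion: 55 − ⌊55/2⌋ − ⌊55/13⌋ + ⌊55/26⌋ = 26.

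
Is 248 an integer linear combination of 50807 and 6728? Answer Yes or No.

Yes

By Bézout, 50807s + 6728t = 248 has integer solutions iff gcd(50807, 6728) | 248.
Euclid: 50807 = 7·6728 + 3711; 6728 = 1·3711 + 3017; 3711 = 1·3017 + 694; 3017 = 4·694 + 241; 694 = 2·241 + 212; 241 = 1·212 + 29; 212 = 7·29 + 9; 29 = 3·9 + 2; 9 = 4·2 + 1; 2 = 2·1 + 0. gcd = 1; 248 mod 1 = 0. Yes.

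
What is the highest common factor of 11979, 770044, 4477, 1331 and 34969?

11979 = 3² · 11³; 770044 = 2² · 11² · 37 · 43; 4477 = 11² · 37; 1331 = 11³; 34969 = 11² · 17²
gcd takes min exponent of each prime: 11² = 121

121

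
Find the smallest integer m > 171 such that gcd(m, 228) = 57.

285

228 = 57·4. Any m with gcd(m, 228) = 57 is a multiple of 57, say 57s, with s coprime to 4.
Need s > 171/57, so s ≥ 4. First s ≥ 4 with gcd(s, 4) = 1 is s = 5. Thus m = 57·5 = 285.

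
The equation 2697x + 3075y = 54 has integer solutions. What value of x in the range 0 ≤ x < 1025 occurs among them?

732

gcd(2697, 3075) = 3 (Euclid: 3075 = 1·2697 + 378; 2697 = 7·378 + 51; 378 = 7·51 + 21; 51 = 2·21 + 9; 21 = 2·9 + 3; 9 = 3·3 + 0), and 3 | 54.
Extended Euclid: 2697·(-301) + 3075·(264) = 3. Scale by 18: x₀ = -5418.
General solution x = x₀ + 1025t; reducing mod 1025 gives x = 732 (and y = -642).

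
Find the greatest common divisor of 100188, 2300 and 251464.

gcd(100188, 2300): 100188 = 43·2300 + 1288; 2300 = 1·1288 + 1012; 1288 = 1·1012 + 276; 1012 = 3·276 + 184; 276 = 1·184 + 92; 184 = 2·92 + 0 → 92
gcd(92, 251464): 251464 = 2733·92 + 28; 92 = 3·28 + 8; 28 = 3·8 + 4; 8 = 2·4 + 0 → 4

4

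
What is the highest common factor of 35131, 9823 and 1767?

19

gcd(35131, 9823): 35131 = 3·9823 + 5662; 9823 = 1·5662 + 4161; 5662 = 1·4161 + 1501; 4161 = 2·1501 + 1159; 1501 = 1·1159 + 342; 1159 = 3·342 + 133; 342 = 2·133 + 76; 133 = 1·76 + 57; 76 = 1·57 + 19; 57 = 3·19 + 0 → 19
gcd(19, 1767): 1767 = 93·19 + 0 → 19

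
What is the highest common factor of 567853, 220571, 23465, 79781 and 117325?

4693

gcd(567853, 220571): 567853 = 2·220571 + 126711; 220571 = 1·126711 + 93860; 126711 = 1·93860 + 32851; 93860 = 2·32851 + 28158; 32851 = 1·28158 + 4693; 28158 = 6·4693 + 0 → 4693
gcd(4693, 23465): 23465 = 5·4693 + 0 → 4693
gcd(4693, 79781): 79781 = 17·4693 + 0 → 4693
gcd(4693, 117325): 117325 = 25·4693 + 0 → 4693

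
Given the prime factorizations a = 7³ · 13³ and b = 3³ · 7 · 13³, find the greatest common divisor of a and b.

min exponent per shared prime: 7 · 13³ = 15379

15379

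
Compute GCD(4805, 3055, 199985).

5

4805 = 5 · 31²; 3055 = 5 · 13 · 47; 199985 = 5 · 23 · 37 · 47
gcd takes min exponent of each prime: 5 = 5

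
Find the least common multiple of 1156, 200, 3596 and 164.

2130450200

1156 = 2² · 17²; 200 = 2³ · 5²; 3596 = 2² · 29 · 31; 164 = 2² · 41
lcm takes max exponent of each prime: 2³ · 5² · 17² · 29 · 31 · 41 = 2130450200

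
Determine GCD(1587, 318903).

3

Euclid: 318903 = 200·1587 + 1503; 1587 = 1·1503 + 84; 1503 = 17·84 + 75; 84 = 1·75 + 9; 75 = 8·9 + 3; 9 = 3·3 + 0. Last nonzero remainder: 3.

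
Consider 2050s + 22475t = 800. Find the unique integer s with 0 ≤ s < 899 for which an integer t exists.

417

Euclid: 22475 = 10·2050 + 1975; 2050 = 1·1975 + 75; 1975 = 26·75 + 25; 75 = 3·25 + 0 → gcd = 25; 800 = 25·32.
Back-substitution yields 2050·(-296) + 22475·(27) = 25, so one solution is s = -296·32 = -9472, t = 27·32 = 864.
Solutions in s differ by 22475/25 = 899; the one in [0, 899) is -9472 mod 899 = 417.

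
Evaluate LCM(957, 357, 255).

lcm(957, 357) = 957·357/gcd = 341649/3 = 113883
lcm(113883, 255) = 113883·255/gcd = 29040165/51 = 569415

569415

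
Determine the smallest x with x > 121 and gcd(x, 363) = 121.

242

363 = 121·3. Any x with gcd(x, 363) = 121 is a multiple of 121, say 121s, with s coprime to 3.
Need s > 121/121, so s ≥ 2. First s ≥ 2 with gcd(s, 3) = 1 is s = 2. Thus x = 121·2 = 242.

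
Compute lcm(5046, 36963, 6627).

137337431094

lcm(5046, 36963) = 5046·36963/gcd = 186515298/3 = 62171766
lcm(62171766, 6627) = 62171766·6627/gcd = 412012293282/3 = 137337431094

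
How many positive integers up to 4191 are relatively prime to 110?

Prime factors of 110: 2, 5, 11. Count integers ≤ 4191 divisible by none of them.
By inclusion–exclusion: 4191 − ⌊4191/2⌋ − ⌊4191/5⌋ − ⌊4191/11⌋ + ⌊4191/10⌋ + ⌊4191/22⌋ + ⌊4191/55⌋ − ⌊4191/110⌋ = 1524.

1524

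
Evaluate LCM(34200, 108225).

34200 = 2³ · 3² · 5² · 19; 108225 = 3² · 5² · 13 · 37
max exponents: 2³ · 3² · 5² · 13 · 19 · 37 = 16450200

16450200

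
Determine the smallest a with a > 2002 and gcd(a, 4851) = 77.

2233

Multiples of 77 above 2002: 77·27, 77·28, … . Need the cofactor coprime to 4851/77 = 63.
Checking s = 27, 28, … the first with gcd(s, 63) = 1 is s = 29, giving 2233.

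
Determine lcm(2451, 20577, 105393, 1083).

38046873

lcm(2451, 20577) = 2451·20577/gcd = 50434227/57 = 884811
lcm(884811, 105393) = 884811·105393/gcd = 93252885723/2451 = 38046873
lcm(38046873, 1083) = 38046873·1083/gcd = 41204763459/1083 = 38046873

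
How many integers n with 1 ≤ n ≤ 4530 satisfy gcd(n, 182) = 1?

1792

Prime factors of 182: 2, 7, 13. Count integers ≤ 4530 divisible by none of them.
By inclusion–exclusion: 4530 − ⌊4530/2⌋ − ⌊4530/7⌋ − ⌊4530/13⌋ + ⌊4530/14⌋ + ⌊4530/26⌋ + ⌊4530/91⌋ − ⌊4530/182⌋ = 1792.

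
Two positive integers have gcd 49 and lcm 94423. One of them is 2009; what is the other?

2303

Using uv = gcd(u,v)·lcm(u,v) = 49·94423 = 4626727, we get v = 4626727/2009 = 2303.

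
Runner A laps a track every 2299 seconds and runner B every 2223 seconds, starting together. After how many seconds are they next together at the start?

2299 = 11² · 19; 2223 = 3² · 13 · 19
max exponents: 3² · 11² · 13 · 19 = 268983

268983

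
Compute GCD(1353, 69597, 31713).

33

gcd(1353, 69597): 69597 = 51·1353 + 594; 1353 = 2·594 + 165; 594 = 3·165 + 99; 165 = 1·99 + 66; 99 = 1·66 + 33; 66 = 2·33 + 0 → 33
gcd(33, 31713): 31713 = 961·33 + 0 → 33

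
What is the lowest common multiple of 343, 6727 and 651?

343 = 7³; 6727 = 7 · 31²; 651 = 3 · 7 · 31
lcm takes max exponent of each prime: 3 · 7³ · 31² = 988869

988869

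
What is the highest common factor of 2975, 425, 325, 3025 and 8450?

25

2975 = 5² · 7 · 17; 425 = 5² · 17; 325 = 5² · 13; 3025 = 5² · 11²; 8450 = 2 · 5² · 13²
gcd takes min exponent of each prime: 5² = 25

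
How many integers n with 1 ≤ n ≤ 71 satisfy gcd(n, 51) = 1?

51 = 3·17. Inclusion–exclusion on these primes:
71 − ⌊71/3⌋ − ⌊71/17⌋ + ⌊71/51⌋ = 45

45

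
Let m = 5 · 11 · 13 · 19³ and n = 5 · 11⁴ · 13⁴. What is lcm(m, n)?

max exponent per prime: 5 · 11⁴ · 13⁴ · 19³ = 14340852106295

14340852106295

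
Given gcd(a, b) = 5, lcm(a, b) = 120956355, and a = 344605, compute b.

Using ab = gcd(a,b)·lcm(a,b) = 5·120956355 = 604781775, we get b = 604781775/344605 = 1755.

1755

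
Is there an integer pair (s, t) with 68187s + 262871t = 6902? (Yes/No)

Yes

By Bézout, 68187s + 262871t = 6902 has integer solutions iff gcd(68187, 262871) | 6902.
Euclid: 262871 = 3·68187 + 58310; 68187 = 1·58310 + 9877; 58310 = 5·9877 + 8925; 9877 = 1·8925 + 952; 8925 = 9·952 + 357; 952 = 2·357 + 238; 357 = 1·238 + 119; 238 = 2·119 + 0. gcd = 119; 6902 mod 119 = 0. Yes.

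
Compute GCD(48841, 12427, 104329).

gcd(48841, 12427): 48841 = 3·12427 + 11560; 12427 = 1·11560 + 867; 11560 = 13·867 + 289; 867 = 3·289 + 0 → 289
gcd(289, 104329): 104329 = 361·289 + 0 → 289

289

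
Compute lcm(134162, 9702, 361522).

48997438182

134162 = 2 · 7² · 37²; 9702 = 2 · 3² · 7² · 11; 361522 = 2 · 7³ · 17 · 31
lcm takes max exponent of each prime: 2 · 3² · 7³ · 11 · 17 · 31 · 37² = 48997438182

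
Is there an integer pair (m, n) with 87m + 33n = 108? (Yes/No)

By Bézout, 87m + 33n = 108 has integer solutions iff gcd(87, 33) | 108.
Euclid: 87 = 2·33 + 21; 33 = 1·21 + 12; 21 = 1·12 + 9; 12 = 1·9 + 3; 9 = 3·3 + 0. gcd = 3; 108 mod 3 = 0. Yes.

Yes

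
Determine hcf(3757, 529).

1

3757 = 13 · 17²
529 = 23²
Common: 1 = 1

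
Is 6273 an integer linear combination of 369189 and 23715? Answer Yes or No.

By Bézout, 369189m + 23715n = 6273 has integer solutions iff gcd(369189, 23715) | 6273.
Euclid: 369189 = 15·23715 + 13464; 23715 = 1·13464 + 10251; 13464 = 1·10251 + 3213; 10251 = 3·3213 + 612; 3213 = 5·612 + 153; 612 = 4·153 + 0. gcd = 153; 6273 mod 153 = 0. Yes.

Yes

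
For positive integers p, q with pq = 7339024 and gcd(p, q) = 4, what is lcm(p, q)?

Since gcd(p,q)·lcm(p,q) = pq, lcm = 7339024/4 = 1834756.

1834756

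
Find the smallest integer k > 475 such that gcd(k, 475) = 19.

494

gcd(k, 475) = 19 forces 19 | k; write k = 19s. Then gcd(19s, 19·25) = 19·gcd(s, 25), so need gcd(s, 25) = 1.
19s > 475 gives s ≥ 26. The least s ≥ 26 coprime to 25 is 26, so k = 19·26 = 494.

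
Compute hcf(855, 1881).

855 = 3² · 5 · 19
1881 = 3² · 11 · 19
Common: 3² · 19 = 171

171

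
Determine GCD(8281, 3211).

Euclid: 8281 = 2·3211 + 1859; 3211 = 1·1859 + 1352; 1859 = 1·1352 + 507; 1352 = 2·507 + 338; 507 = 1·338 + 169; 338 = 2·169 + 0. Last nonzero remainder: 169.

169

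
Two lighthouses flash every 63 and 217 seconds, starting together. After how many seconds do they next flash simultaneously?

1953

63 = 3² · 7; 217 = 7 · 31
max exponents: 3² · 7 · 31 = 1953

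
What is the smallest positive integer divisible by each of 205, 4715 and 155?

lcm(205, 4715) = 205·4715/gcd = 966575/205 = 4715
lcm(4715, 155) = 4715·155/gcd = 730825/5 = 146165

146165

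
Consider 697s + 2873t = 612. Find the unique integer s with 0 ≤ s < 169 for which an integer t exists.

Reduce mod 2873: 697s ≡ 612 (mod 2873). With g = gcd(697, 2873) = 17 dividing 612, divide through: 41s ≡ 36 (mod 169).
Since gcd(41, 169) = 1, s ≡ 36·(41)⁻¹ ≡ 5 (mod 169). Smallest non-negative: 5.

5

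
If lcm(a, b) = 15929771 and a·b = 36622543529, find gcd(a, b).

From gcd × lcm = ab: gcd = 36622543529 / 15929771 = 2299.

2299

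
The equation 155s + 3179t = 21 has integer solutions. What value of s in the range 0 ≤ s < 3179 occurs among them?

2892

Reduce mod 3179: 155s ≡ 21 (mod 3179). With g = gcd(155, 3179) = 1 dividing 21, divide through: 155s ≡ 21 (mod 3179).
Since gcd(155, 3179) = 1, s ≡ 21·(155)⁻¹ ≡ 2892 (mod 3179). Smallest non-negative: 2892.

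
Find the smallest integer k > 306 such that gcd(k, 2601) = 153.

459

Multiples of 153 above 306: 153·3, 153·4, … . Need the cofactor coprime to 2601/153 = 17.
Checking s = 3, 4, … the first with gcd(s, 17) = 1 is s = 3, giving 459.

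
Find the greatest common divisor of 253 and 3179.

Euclid: 3179 = 12·253 + 143; 253 = 1·143 + 110; 143 = 1·110 + 33; 110 = 3·33 + 11; 33 = 3·11 + 0. Last nonzero remainder: 11.

11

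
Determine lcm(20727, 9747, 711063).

20727 = 3² · 7² · 47; 9747 = 3³ · 19²; 711063 = 3² · 41² · 47
lcm takes max exponent of each prime: 3³ · 7² · 19² · 41² · 47 = 37733980221

37733980221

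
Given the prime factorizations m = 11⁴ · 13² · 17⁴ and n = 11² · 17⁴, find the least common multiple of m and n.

206658432409

max exponent per prime: 11⁴ · 13² · 17⁴ = 206658432409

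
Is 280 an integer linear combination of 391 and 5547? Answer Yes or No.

gcd(391, 5547): 5547 = 14·391 + 73; 391 = 5·73 + 26; 73 = 2·26 + 21; 26 = 1·21 + 5; 21 = 4·5 + 1; 5 = 5·1 + 0 → 1
1 divides 280, so a solution exists.

Yes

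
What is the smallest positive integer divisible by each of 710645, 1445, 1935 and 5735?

91164327039045

710645 = 5 · 13² · 29²; 1445 = 5 · 17²; 1935 = 3² · 5 · 43; 5735 = 5 · 31 · 37
lcm takes max exponent of each prime: 3² · 5 · 13² · 17² · 29² · 31 · 37 · 43 = 91164327039045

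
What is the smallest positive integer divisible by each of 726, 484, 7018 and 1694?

294756

726 = 2 · 3 · 11²; 484 = 2² · 11²; 7018 = 2 · 11² · 29; 1694 = 2 · 7 · 11²
lcm takes max exponent of each prime: 2² · 3 · 7 · 11² · 29 = 294756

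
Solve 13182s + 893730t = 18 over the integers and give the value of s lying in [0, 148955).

gcd(13182, 893730) = 6 (Euclid: 893730 = 67·13182 + 10536; 13182 = 1·10536 + 2646; 10536 = 3·2646 + 2598; 2646 = 1·2598 + 48; 2598 = 54·48 + 6; 48 = 8·6 + 0), and 6 | 18.
Extended Euclid: 13182·(-18577) + 893730·(274) = 6. Scale by 3: s₀ = -55731.
General solution s = s₀ + 148955k; reducing mod 148955 gives s = 93224 (and t = -1375).

93224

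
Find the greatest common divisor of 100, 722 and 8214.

2

gcd(100, 722): 722 = 7·100 + 22; 100 = 4·22 + 12; 22 = 1·12 + 10; 12 = 1·10 + 2; 10 = 5·2 + 0 → 2
gcd(2, 8214): 8214 = 4107·2 + 0 → 2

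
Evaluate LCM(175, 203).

5075

175 = 5² · 7; 203 = 7 · 29
max exponents: 5² · 7 · 29 = 5075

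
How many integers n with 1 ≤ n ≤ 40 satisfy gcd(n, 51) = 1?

25

Prime factors of 51: 3, 17. Count integers ≤ 40 divisible by none of them.
By inclusion–exclusion: 40 − ⌊40/3⌋ − ⌊40/17⌋ + ⌊40/51⌋ = 25.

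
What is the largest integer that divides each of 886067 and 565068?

49

886067 = 7² · 13² · 107
565068 = 2² · 3 · 7² · 31²
Common: 7² = 49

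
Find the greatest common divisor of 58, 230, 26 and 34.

gcd(58, 230): 230 = 3·58 + 56; 58 = 1·56 + 2; 56 = 28·2 + 0 → 2
gcd(2, 26): 26 = 13·2 + 0 → 2
gcd(2, 34): 34 = 17·2 + 0 → 2

2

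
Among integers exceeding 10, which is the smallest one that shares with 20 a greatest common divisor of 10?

30

20 = 10·2. Any m with gcd(m, 20) = 10 is a multiple of 10, say 10s, with s coprime to 2.
Need s > 10/10, so s ≥ 2. First s ≥ 2 with gcd(s, 2) = 1 is s = 3. Thus m = 10·3 = 30.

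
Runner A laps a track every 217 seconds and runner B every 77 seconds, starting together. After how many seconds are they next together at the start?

2387

gcd first: 217 = 2·77 + 63; 77 = 1·63 + 14; 63 = 4·14 + 7; 14 = 2·7 + 0 → gcd = 7
lcm = 217·77/gcd = 16709/7 = 2387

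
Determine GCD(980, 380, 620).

20

gcd(980, 380): 980 = 2·380 + 220; 380 = 1·220 + 160; 220 = 1·160 + 60; 160 = 2·60 + 40; 60 = 1·40 + 20; 40 = 2·20 + 0 → 20
gcd(20, 620): 620 = 31·20 + 0 → 20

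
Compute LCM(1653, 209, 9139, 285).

43730115

lcm(1653, 209) = 1653·209/gcd = 345477/19 = 18183
lcm(18183, 9139) = 18183·9139/gcd = 166174437/19 = 8746023
lcm(8746023, 285) = 8746023·285/gcd = 2492616555/57 = 43730115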